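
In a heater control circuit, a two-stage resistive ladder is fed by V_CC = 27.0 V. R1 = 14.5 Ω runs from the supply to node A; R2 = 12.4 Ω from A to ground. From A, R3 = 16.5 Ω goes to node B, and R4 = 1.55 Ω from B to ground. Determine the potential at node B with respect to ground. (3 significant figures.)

V_B ≈ 0.780 V

Node A sees R2 in parallel with the series input of stage 2, R3 + R4 = 18.05 Ω.
Effective lower resistance at A: R2 ‖ 18.05 = 7.350 Ω.
First divider: V_A = V_CC · 7.350/(14.5 + 7.350) = 9.083 V.
Stage 2 is unloaded, so V_B = V_A · R4/(R3+R4) = 9.083 × 1.55/18.05 = 0.7800 V.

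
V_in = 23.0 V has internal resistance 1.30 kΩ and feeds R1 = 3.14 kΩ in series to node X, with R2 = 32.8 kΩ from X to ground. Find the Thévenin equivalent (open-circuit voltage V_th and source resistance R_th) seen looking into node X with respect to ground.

V_th ≈ 20.3 V, R_th ≈ 3.91 kΩ

R1' = 1.30 + 3.14 = 4.440 kΩ (source resistance + R1).
Open-circuit (no load on X): V_th = V_in · R2/(R1' + R2) = 23.0 × 32.8/(4.440 + 32.8) = 20.26 V.
With V_in suppressed (replaced by a short), R_th = R1' ‖ R2 = (4.440 × 32.8)/(4.440 + 32.8) = 3.911 kΩ.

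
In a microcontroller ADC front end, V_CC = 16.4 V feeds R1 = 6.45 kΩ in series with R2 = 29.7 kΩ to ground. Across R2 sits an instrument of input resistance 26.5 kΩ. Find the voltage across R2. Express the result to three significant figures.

V_out ≈ 11.2 V

The load sits in parallel with R2, giving an effective lower resistance R2' = R2·R_L/(R2+R_L) = 14.00 kΩ.
Now apply the divider: V_out = 16.4 × 0.6847 = 11.23 V.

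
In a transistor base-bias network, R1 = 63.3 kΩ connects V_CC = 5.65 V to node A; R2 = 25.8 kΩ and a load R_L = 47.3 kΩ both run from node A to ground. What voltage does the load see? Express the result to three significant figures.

First combine the lower leg with the load: R2 ‖ R_L = 16.69 kΩ.
Then V_out = V_CC · R2'/(R1 + R2') = 5.65 × 16.69/79.99 = 1.179 V.
(Unloaded it would be 1.64 V; the load pulls it down.)

V_out ≈ 1.18 V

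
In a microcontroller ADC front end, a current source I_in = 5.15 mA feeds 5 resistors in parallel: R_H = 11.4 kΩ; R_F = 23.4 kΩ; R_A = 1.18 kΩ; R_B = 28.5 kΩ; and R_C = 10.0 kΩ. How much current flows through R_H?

I ≈ 0.406 mA

Total conductance ΣG = 1/11.4 + 1/23.4 + 1/1.18 + 1/28.5 + 1/10.0 = 1.113 (units of 1/kΩ).
By the current-divider rule, I = I_in · G_k/ΣG = 5.15 × 0.07881 = 0.4059 mA.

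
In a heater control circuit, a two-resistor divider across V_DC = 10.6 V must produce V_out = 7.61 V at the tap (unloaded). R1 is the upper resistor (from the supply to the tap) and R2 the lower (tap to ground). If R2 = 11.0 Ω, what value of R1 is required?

R1 ≈ 4.32 Ω

The divider ratio is R2/(R1+R2) = 7.61/10.6 = 0.7179.
Rearranging, R1 = R2·(1−k)/k = 11.0 × 0.3929 = 4.322 Ω.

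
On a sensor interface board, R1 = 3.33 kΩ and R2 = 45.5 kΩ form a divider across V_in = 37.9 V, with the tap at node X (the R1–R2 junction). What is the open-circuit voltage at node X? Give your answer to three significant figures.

Open-circuit (no load on X): V_th = V_in · R2/(R1 + R2) = 37.9 × 45.5/(3.330 + 45.5) = 35.32 V.

V_th ≈ 35.3 V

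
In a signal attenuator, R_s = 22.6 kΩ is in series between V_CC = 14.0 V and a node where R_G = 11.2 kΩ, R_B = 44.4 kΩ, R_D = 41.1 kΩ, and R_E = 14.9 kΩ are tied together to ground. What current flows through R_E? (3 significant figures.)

I ≈ 0.168 mA

Equivalent of the parallel group: R_p = 4.920 kΩ.
V_A = 14.0 × 4.920/27.52 = 2.503 V.
Branch current I = V_A/R_E = 2.503/14.9 = 0.1680 mA.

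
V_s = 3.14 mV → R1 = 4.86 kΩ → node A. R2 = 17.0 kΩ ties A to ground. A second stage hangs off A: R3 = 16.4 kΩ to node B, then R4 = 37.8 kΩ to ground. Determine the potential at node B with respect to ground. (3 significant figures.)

Looking into the second stage from A: R3 + R4 = 54.20 kΩ appears in parallel with R2.
R2 ‖ (R3+R4) = 12.94 kΩ.
First divider: V_A = V_s · 12.94/(4.86 + 12.94) = 2.283 mV.
Stage 2 is unloaded, so V_B = V_A · R4/(R3+R4) = 2.283 × 37.8/54.20 = 1.592 mV.

V_B ≈ 1.59 mV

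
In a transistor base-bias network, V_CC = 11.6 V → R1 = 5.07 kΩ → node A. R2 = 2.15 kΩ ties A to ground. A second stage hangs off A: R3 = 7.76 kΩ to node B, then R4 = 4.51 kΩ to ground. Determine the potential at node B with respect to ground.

The second stage (R3 + R4 = 12.27 kΩ) loads node A in parallel with R2.
R2 ‖ (R3+R4) = 1.829 kΩ.
So V_A = 11.6 × 0.2652 = 3.076 V.
Stage 2 is unloaded, so V_B = V_A · R4/(R3+R4) = 3.076 × 4.51/12.27 = 1.131 V.

V_B ≈ 1.13 V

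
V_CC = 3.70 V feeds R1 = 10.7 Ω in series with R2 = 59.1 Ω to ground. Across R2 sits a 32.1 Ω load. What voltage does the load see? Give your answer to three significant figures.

V_out ≈ 2.44 V

R2 ‖ R_L = (59.1 × 32.1)/(59.1 + 32.1) = 20.80 Ω.
Now apply the divider: V_out = 3.70 × 0.6603 = 2.443 V.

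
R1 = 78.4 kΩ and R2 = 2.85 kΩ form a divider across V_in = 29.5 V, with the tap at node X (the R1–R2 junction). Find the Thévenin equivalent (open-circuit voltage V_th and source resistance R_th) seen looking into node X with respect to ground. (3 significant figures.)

V_th ≈ 1.03 V, R_th ≈ 2.75 kΩ

Open-circuit (no load on X): V_th = V_in · R2/(R1 + R2) = 29.5 × 2.85/(78.40 + 2.85) = 1.035 V.
With V_in suppressed (replaced by a short), R_th = R1 ‖ R2 = (78.40 × 2.85)/(78.40 + 2.85) = 2.750 kΩ.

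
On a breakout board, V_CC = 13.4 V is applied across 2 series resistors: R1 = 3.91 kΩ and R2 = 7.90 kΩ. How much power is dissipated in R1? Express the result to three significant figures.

P ≈ 5.03 mW

The common current is I = 13.4/11.81 = 1.135 mA.
V(R1) = I·R = 4.436 V; P = V·I = 4.436 × 1.135 = 5.034 mW.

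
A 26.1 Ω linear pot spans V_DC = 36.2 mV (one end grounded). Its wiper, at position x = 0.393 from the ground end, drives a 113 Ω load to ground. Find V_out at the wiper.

The pot divides into 15.84 Ω above the wiper and 10.26 Ω below.
(x·R_p) ‖ R_L = 9.404 Ω.
Loaded-divider output: V_out = 36.2 × 0.3725 = 13.48 mV.
(Unloaded: V_out = x·V_DC = 14.2 mV.)

V_out ≈ 13.5 mV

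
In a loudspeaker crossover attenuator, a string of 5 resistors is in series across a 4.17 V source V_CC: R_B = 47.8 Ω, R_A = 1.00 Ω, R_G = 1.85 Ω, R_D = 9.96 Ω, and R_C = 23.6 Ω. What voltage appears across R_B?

V ≈ 2.37 V

ΣR = 47.8 + 1.00 + 1.85 + 9.96 + 23.6 = 84.21 Ω.
Voltage divider: V = V_CC · (47.80 / 84.21) = 4.17 × 0.5676 = 2.367 V.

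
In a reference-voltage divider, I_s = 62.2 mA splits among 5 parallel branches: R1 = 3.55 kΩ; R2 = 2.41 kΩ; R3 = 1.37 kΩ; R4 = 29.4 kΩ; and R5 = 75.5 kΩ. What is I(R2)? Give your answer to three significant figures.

Conductances: ΣG = 1/3.55 + 1/2.41 + 1/1.37 + 1/29.4 + 1/75.5 = 1.474 (1/kΩ).
By the current-divider rule, I = I_s · G_k/ΣG = 62.2 × 0.2815 = 17.51 mA.

I ≈ 17.5 mA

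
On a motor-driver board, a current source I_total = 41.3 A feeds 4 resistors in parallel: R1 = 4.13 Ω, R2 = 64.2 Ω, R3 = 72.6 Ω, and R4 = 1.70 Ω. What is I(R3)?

Conductances: ΣG = 1/4.13 + 1/64.2 + 1/72.6 + 1/1.70 = 0.8597 (1/Ω).
R3 takes the fraction G_k/ΣG = 0.01377/0.8597 = 0.01602, so I = 41.3 × 0.01602 = 0.6617 A.

I ≈ 0.662 A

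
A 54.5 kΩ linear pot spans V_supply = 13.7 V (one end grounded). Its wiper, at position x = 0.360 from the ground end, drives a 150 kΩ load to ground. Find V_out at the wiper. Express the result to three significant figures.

Lower segment x·R_p = 19.62 kΩ; upper segment (1−x)·R_p = 34.88 kΩ.
(x·R_p) ‖ R_L = 17.35 kΩ.
Loaded-divider output: V_out = 13.7 × 0.3322 = 4.551 V.

V_out ≈ 4.55 V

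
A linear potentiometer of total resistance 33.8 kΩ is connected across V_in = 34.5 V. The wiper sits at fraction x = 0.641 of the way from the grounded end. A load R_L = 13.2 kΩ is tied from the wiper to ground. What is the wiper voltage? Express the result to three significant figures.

V_out ≈ 13.9 V

Split the track: R_lower = x·R_p = 21.67 kΩ, R_upper = (1−x)·R_p = 12.13 kΩ.
Lower segment in parallel with the load: 21.67 ‖ 13.2 = 8.203 kΩ.
V_out = 34.5 × 8.203/(12.13 + 8.203) = 13.92 V.
(Unloaded: V_out = x·V_in = 22.1 V.)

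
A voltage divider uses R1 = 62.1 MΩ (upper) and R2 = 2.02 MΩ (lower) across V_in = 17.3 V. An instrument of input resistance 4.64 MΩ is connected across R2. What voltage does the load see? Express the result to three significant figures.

V_out ≈ 0.383 V

The load sits in parallel with R2, giving an effective lower resistance R2' = R2·R_L/(R2+R_L) = 1.407 MΩ.
Now apply the divider: V_out = 17.3 × 0.02216 = 0.3834 V.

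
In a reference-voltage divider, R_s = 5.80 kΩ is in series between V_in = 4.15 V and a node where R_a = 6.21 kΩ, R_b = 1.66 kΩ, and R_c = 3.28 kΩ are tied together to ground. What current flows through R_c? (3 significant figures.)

I ≈ 0.176 mA

Parallel bank: R_p = 1/(1/6.21 + 1/1.66 + 1/3.28) = 0.9361 kΩ.
Node voltage V_A = V_in · R_p/(R_s + R_p) = 4.15 × 0.1390 = 0.5767 V.
I(R_c) = V_A / R_c = 0.5767/3.28 = 0.1758 mA.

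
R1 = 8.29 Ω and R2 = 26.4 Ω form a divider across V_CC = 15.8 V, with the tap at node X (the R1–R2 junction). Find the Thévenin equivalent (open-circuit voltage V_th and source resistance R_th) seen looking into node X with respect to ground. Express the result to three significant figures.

V_th ≈ 12.0 V, R_th ≈ 6.31 Ω

With X open, the divider is unloaded: V_th = 15.8 × 26.4/34.69 = 12.02 V.
Zeroing V_CC shorts the top of R1 to ground, so R_th = R1 ‖ R2 = 6.309 Ω.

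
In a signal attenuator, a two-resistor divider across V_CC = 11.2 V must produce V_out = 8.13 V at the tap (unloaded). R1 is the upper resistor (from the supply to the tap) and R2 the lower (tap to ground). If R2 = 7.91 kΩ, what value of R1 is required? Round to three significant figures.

Required fraction k = V_out/V_CC = 0.7259.
Rearranging, R1 = R2·(1−k)/k = 7.91 × 0.3776 = 2.987 kΩ.

R1 ≈ 2.99 kΩ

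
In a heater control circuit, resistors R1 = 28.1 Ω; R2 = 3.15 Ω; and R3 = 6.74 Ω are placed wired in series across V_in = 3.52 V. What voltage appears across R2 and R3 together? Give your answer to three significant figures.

V ≈ 0.916 V

Total series resistance ΣR = 28.1 + 3.15 + 6.74 = 37.99 Ω.
R_{R2..R3} = 3.15 + 6.74 = 9.890 Ω.
By the voltage-divider rule, V = 3.52 × 9.890/37.99 = 0.9164 V.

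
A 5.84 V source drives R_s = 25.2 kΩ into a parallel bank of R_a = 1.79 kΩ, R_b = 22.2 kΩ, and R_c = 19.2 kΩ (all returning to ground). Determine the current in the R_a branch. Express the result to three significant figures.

Equivalent of the parallel group: R_p = 1.525 kΩ.
V_A by voltage divider: V_A = 5.84 × 1.525/(25.2 + 1.525) = 0.3332 V.
Branch current I = V_A/R_a = 0.3332/1.79 = 0.1862 mA.

I ≈ 0.186 mA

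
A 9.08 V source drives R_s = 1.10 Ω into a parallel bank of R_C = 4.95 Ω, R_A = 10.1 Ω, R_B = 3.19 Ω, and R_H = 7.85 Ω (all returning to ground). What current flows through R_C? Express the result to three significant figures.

I ≈ 1.01 A

Combine the parallel branches: R_p = (1/4.95 + 1/10.1 + 1/3.19 + 1/7.85)⁻¹ = 1.348 Ω.
V_A by voltage divider: V_A = 9.08 × 1.348/(1.10 + 1.348) = 5.000 V.
Branch current I = V_A/R_C = 5.000/4.95 = 1.010 A.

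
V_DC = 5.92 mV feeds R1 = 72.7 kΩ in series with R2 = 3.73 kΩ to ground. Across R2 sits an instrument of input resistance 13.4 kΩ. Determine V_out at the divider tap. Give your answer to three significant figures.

V_out ≈ 0.228 mV

First combine the lower leg with the load: R2 ‖ R_L = 2.918 kΩ.
Then V_out = V_DC · R2'/(R1 + R2') = 5.92 × 2.918/75.62 = 0.2284 mV.
(Unloaded it would be 0.289 mV; the load pulls it down.)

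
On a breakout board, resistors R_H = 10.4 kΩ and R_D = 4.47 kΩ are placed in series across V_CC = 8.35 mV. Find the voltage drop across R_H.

V ≈ 5.84 mV

Total series resistance ΣR = 10.4 + 4.47 = 14.87 kΩ.
V = V_CC · R/ΣR = 8.35 × 0.6994 = 5.840 mV.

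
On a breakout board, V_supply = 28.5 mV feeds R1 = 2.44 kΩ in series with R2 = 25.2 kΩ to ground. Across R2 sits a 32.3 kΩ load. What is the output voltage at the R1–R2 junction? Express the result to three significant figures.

V_out ≈ 24.3 mV

First combine the lower leg with the load: R2 ‖ R_L = 14.16 kΩ.
Now apply the divider: V_out = 28.5 × 0.8530 = 24.31 mV.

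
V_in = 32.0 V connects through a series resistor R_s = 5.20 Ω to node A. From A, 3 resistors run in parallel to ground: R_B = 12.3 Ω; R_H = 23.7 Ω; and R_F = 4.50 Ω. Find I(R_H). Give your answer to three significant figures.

I ≈ 0.483 A

Combine the parallel branches: R_p = (1/12.3 + 1/23.7 + 1/4.50)⁻¹ = 2.893 Ω.
V_A by voltage divider: V_A = 32.0 × 2.893/(5.20 + 2.893) = 11.44 V.
Branch current I = V_A/R_H = 11.44/23.7 = 0.4826 A.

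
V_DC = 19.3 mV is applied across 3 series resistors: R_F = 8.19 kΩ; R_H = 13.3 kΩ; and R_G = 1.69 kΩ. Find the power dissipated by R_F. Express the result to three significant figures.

P ≈ 5.68 nW

ΣR = 23.18 kΩ → I = 19.3/23.18 = 0.8326 µA.
P(R_F) = I²·R_F = (0.8326)² × 8.19 = 5.678 nW.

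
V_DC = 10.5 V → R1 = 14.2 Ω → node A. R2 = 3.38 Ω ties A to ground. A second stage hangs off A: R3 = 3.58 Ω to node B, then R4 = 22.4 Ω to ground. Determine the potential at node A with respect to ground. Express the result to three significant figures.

Looking into the second stage from A: R3 + R4 = 25.98 Ω appears in parallel with R2.
Effective lower resistance at A: R2 ‖ 25.98 = 2.991 Ω.
So V_A = 10.5 × 0.1740 = 1.827 V.

V_A ≈ 1.83 V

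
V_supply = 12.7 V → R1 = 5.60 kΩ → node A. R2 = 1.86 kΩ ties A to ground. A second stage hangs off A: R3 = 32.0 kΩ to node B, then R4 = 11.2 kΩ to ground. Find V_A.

V_A ≈ 3.07 V

The second stage (R3 + R4 = 43.20 kΩ) loads node A in parallel with R2.
Effective lower resistance at A: R2 ‖ 43.20 = 1.783 kΩ.
First divider: V_A = V_supply · 1.783/(5.60 + 1.783) = 3.067 V.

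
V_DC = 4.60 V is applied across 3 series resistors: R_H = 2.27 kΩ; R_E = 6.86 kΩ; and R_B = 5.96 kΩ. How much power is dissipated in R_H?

Series current I = V_DC/ΣR = 4.60/15.09 = 0.3048 mA.
P = I²R = 0.09293 × 2.27 = 0.2109 mW.

P ≈ 0.211 mW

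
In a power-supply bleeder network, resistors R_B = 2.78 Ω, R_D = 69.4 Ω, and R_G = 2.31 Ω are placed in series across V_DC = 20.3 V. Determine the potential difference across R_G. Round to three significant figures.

V ≈ 0.630 V

Total series resistance ΣR = 2.78 + 69.4 + 2.31 = 74.49 Ω.
Voltage divider: V = V_DC · (2.310 / 74.49) = 20.3 × 0.03101 = 0.6295 V.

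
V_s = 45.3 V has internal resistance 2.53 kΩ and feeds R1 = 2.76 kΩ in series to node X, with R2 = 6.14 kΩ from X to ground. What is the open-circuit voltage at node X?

R1' = 2.53 + 2.76 = 5.290 kΩ (source resistance + R1).
With X open, the divider is unloaded: V_th = 45.3 × 6.14/11.43 = 24.33 V.

V_th ≈ 24.3 V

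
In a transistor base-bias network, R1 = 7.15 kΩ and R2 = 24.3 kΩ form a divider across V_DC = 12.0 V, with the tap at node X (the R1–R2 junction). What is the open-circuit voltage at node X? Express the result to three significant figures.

V_th ≈ 9.27 V

With X open, the divider is unloaded: V_th = 12.0 × 24.3/31.45 = 9.272 V.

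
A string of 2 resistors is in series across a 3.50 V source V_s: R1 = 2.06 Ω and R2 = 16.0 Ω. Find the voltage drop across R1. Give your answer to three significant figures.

V ≈ 0.399 V

Series total: ΣR = 2.06 + 16.0 = 18.06 Ω.
V = V_s · R/ΣR = 3.50 × 0.1141 = 0.3992 V.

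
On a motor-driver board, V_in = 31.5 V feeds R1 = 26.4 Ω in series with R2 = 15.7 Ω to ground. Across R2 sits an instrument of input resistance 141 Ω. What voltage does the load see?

The load sits in parallel with R2, giving an effective lower resistance R2' = R2·R_L/(R2+R_L) = 14.13 Ω.
Voltage divider with the loaded lower leg: V_out = 31.5 × 14.13/(26.4 + 14.13) = 31.5 × 0.3486 = 10.98 V.

V_out ≈ 11.0 V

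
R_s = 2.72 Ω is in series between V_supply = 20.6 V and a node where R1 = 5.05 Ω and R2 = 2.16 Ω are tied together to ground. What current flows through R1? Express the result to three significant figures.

I ≈ 1.46 A

Combine the parallel branches: R_p = (1/5.05 + 1/2.16)⁻¹ = 1.513 Ω.
V_A by voltage divider: V_A = 20.6 × 1.513/(2.72 + 1.513) = 7.363 V.
Branch current I = V_A/R1 = 7.363/5.05 = 1.458 A.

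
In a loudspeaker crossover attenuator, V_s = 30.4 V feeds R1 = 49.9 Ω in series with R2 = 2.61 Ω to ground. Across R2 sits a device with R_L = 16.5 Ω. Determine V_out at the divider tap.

V_out ≈ 1.31 V

First combine the lower leg with the load: R2 ‖ R_L = 2.254 Ω.
Voltage divider with the loaded lower leg: V_out = 30.4 × 2.254/(49.9 + 2.254) = 30.4 × 0.04321 = 1.314 V.
(Unloaded it would be 1.51 V; the load pulls it down.)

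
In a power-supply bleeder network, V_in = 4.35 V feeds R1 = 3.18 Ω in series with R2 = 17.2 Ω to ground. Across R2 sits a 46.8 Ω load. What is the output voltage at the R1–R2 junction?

V_out ≈ 3.47 V

R2 ‖ R_L = (17.2 × 46.8)/(17.2 + 46.8) = 12.58 Ω.
Voltage divider with the loaded lower leg: V_out = 4.35 × 12.58/(3.18 + 12.58) = 4.35 × 0.7982 = 3.472 V.
(Unloaded it would be 3.67 V; the load pulls it down.)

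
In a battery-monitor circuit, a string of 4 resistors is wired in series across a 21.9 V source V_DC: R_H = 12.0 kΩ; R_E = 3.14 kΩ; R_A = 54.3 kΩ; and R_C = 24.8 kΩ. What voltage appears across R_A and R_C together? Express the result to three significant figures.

V ≈ 18.4 V

Series total: ΣR = 12.0 + 3.14 + 54.3 + 24.8 = 94.24 kΩ.
R_{R_A..R_C} = 54.3 + 24.8 = 79.10 kΩ.
V = V_DC · R/ΣR = 21.9 × 0.8393 = 18.38 V.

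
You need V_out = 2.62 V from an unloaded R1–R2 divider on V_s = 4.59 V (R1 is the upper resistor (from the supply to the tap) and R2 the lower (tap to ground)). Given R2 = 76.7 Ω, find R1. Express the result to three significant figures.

R1 ≈ 57.7 Ω

V_out/V_s = R2/(R1+R2) = 0.5708.
R1 = R2·(1/k − 1) = 76.7 × 0.7519 = 57.67 Ω.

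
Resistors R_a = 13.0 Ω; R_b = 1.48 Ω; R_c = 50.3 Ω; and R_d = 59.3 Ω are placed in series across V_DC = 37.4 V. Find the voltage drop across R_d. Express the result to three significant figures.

V ≈ 17.9 V

Total series resistance ΣR = 13.0 + 1.48 + 50.3 + 59.3 = 124.1 Ω.
V = V_DC · R/ΣR = 37.4 × 0.4779 = 17.87 V.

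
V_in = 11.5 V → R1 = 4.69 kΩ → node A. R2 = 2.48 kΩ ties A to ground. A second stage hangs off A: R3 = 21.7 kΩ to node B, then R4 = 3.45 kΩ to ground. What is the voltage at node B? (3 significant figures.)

V_B ≈ 0.513 V

Looking into the second stage from A: R3 + R4 = 25.15 kΩ appears in parallel with R2.
R2 ‖ (R3+R4) = 2.257 kΩ.
So V_A = 11.5 × 0.3249 = 3.737 V.
V_B = V_A × 0.1372 = 0.5126 V.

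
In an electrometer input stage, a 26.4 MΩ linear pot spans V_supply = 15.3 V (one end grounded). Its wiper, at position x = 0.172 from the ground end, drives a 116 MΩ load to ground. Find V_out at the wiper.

V_out ≈ 2.55 V

Split the track: R_lower = x·R_p = 4.541 MΩ, R_upper = (1−x)·R_p = 21.86 MΩ.
Lower segment in parallel with the load: 4.541 ‖ 116 = 4.370 MΩ.
V_out = 15.3 × 4.370/(21.86 + 4.370) = 2.549 V.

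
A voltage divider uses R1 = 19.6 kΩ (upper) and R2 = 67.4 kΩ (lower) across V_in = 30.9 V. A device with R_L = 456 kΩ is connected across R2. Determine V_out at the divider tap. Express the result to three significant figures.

V_out ≈ 23.2 V

R2 ‖ R_L = (67.4 × 456)/(67.4 + 456) = 58.72 kΩ.
Voltage divider with the loaded lower leg: V_out = 30.9 × 58.72/(19.6 + 58.72) = 30.9 × 0.7497 = 23.17 V.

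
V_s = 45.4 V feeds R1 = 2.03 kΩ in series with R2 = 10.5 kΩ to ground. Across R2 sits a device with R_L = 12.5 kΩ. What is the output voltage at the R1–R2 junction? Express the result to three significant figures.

R2 ‖ R_L = (10.5 × 12.5)/(10.5 + 12.5) = 5.707 kΩ.
Then V_out = V_s · R2'/(R1 + R2') = 45.4 × 5.707/7.737 = 33.49 V.

V_out ≈ 33.5 V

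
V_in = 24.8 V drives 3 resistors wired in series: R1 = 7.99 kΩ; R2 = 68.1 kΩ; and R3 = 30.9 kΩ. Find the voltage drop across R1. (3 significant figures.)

ΣR = 7.99 + 68.1 + 30.9 = 107.0 kΩ.
Voltage divider: V = V_in · (7.990 / 107.0) = 24.8 × 0.07468 = 1.852 V.

V ≈ 1.85 V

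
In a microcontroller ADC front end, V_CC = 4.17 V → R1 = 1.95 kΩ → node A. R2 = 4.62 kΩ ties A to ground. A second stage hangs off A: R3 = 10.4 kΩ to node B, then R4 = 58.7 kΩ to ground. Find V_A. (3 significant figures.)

V_A ≈ 2.88 V

Looking into the second stage from A: R3 + R4 = 69.10 kΩ appears in parallel with R2.
R2 ‖ (R3+R4) = 4.330 kΩ.
First divider: V_A = V_CC · 4.330/(1.95 + 4.330) = 2.875 V.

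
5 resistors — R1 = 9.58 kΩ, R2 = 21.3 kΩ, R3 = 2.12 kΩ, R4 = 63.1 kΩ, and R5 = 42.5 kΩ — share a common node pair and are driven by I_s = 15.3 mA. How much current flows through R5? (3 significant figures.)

Conductances: ΣG = 1/9.58 + 1/21.3 + 1/2.12 + 1/63.1 + 1/42.5 = 0.6624 (1/kΩ).
By the current-divider rule, I = I_s · G_k/ΣG = 15.3 × 0.03552 = 0.5435 mA.

I ≈ 0.543 mA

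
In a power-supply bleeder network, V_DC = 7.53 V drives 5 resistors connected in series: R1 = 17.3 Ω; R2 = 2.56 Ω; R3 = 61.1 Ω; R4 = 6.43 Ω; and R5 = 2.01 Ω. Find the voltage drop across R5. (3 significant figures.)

Series total: ΣR = 17.3 + 2.56 + 61.1 + 6.43 + 2.01 = 89.40 Ω.
V = V_DC · R/ΣR = 7.53 × 0.02248 = 0.1693 V.

V ≈ 0.169 V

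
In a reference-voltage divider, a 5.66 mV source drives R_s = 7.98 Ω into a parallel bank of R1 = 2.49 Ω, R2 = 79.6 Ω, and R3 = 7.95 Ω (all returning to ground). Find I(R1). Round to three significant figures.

I ≈ 0.428 mA

Combine the parallel branches: R_p = (1/2.49 + 1/79.6 + 1/7.95)⁻¹ = 1.852 Ω.
V_A by voltage divider: V_A = 5.66 × 1.852/(7.98 + 1.852) = 1.066 mV.
I(R1) = V_A / R1 = 1.066/2.49 = 0.4282 mA.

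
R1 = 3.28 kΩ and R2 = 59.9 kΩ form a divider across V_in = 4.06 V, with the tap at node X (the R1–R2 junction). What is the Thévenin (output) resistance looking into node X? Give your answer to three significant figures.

R_th ≈ 3.11 kΩ

With V_in suppressed (replaced by a short), R_th = R1 ‖ R2 = (3.280 × 59.9)/(3.280 + 59.9) = 3.110 kΩ.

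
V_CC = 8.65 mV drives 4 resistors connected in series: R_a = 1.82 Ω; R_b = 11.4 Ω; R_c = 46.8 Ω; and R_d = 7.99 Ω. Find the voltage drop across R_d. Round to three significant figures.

V ≈ 1.02 mV

ΣR = 1.82 + 11.4 + 46.8 + 7.99 = 68.01 Ω.
Voltage divider: V = V_CC · (7.990 / 68.01) = 8.65 × 0.1175 = 1.016 mV.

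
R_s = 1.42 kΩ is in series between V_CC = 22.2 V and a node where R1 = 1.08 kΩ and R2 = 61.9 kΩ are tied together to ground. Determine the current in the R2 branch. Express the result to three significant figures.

I ≈ 0.153 mA

Equivalent of the parallel group: R_p = 1.061 kΩ.
V_A by voltage divider: V_A = 22.2 × 1.061/(1.42 + 1.061) = 9.496 V.
Branch current I = V_A/R2 = 9.496/61.9 = 0.1534 mA.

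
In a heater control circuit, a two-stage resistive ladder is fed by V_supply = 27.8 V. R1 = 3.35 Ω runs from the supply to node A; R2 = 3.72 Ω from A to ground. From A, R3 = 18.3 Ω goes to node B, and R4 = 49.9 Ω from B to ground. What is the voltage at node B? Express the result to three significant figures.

Node A sees R2 in parallel with the series input of stage 2, R3 + R4 = 68.20 Ω.
R2 ‖ (R3+R4) = 3.528 Ω.
So V_A = 27.8 × 0.5129 = 14.26 V.
Then the unloaded second divider: V_B = V_A × R4/(R3+R4) = 14.26 × 0.7317 = 10.43 V.

V_B ≈ 10.4 V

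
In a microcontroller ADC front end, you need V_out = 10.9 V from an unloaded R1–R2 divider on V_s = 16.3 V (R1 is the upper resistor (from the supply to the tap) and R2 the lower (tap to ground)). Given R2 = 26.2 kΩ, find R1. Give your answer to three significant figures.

The divider ratio is R2/(R1+R2) = 10.9/16.3 = 0.6687.
R1 = R2·(1/k − 1) = 26.2 × 0.4954 = 12.98 kΩ.

R1 ≈ 13.0 kΩ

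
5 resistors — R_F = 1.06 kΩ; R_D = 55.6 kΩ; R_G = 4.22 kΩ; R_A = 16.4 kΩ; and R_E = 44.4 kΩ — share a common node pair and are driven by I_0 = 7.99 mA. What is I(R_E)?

I ≈ 0.140 mA

ΣG = 1/1.06 + 1/55.6 + 1/4.22 + 1/16.4 + 1/44.4 = 1.282.
R_E takes the fraction G_k/ΣG = 0.02252/1.282 = 0.01757, so I = 7.99 × 0.01757 = 0.1404 mA.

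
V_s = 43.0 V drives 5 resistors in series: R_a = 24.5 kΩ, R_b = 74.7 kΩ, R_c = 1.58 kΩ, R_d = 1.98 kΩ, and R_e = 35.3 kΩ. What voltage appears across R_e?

V ≈ 11.0 V

Series total: ΣR = 24.5 + 74.7 + 1.58 + 1.98 + 35.3 = 138.1 kΩ.
Voltage divider: V = V_s · (35.30 / 138.1) = 43.0 × 0.2557 = 10.99 V.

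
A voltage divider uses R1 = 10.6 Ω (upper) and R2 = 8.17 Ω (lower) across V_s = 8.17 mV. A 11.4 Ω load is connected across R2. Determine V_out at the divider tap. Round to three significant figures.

V_out ≈ 2.53 mV

The load sits in parallel with R2, giving an effective lower resistance R2' = R2·R_L/(R2+R_L) = 4.759 Ω.
Now apply the divider: V_out = 8.17 × 0.3099 = 2.532 mV.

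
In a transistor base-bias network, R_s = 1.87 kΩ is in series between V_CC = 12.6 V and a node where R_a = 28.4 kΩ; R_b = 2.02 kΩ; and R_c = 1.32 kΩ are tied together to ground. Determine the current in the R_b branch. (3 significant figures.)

Equivalent of the parallel group: R_p = 0.7765 kΩ.
Node voltage V_A = V_CC · R_p/(R_s + R_p) = 12.6 × 0.2934 = 3.697 V.
Branch current I = V_A/R_b = 3.697/2.02 = 1.830 mA.
(Check via current divider: I_total = 4.761 mA; share G_k/ΣG = 0.3844 → same result.)

I ≈ 1.83 mA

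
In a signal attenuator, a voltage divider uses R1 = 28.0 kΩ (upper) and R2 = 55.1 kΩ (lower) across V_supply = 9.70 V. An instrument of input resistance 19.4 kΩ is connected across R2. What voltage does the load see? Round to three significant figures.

V_out ≈ 3.29 V

R2 ‖ R_L = (55.1 × 19.4)/(55.1 + 19.4) = 14.35 kΩ.
Voltage divider with the loaded lower leg: V_out = 9.70 × 14.35/(28.0 + 14.35) = 9.70 × 0.3388 = 3.287 V.
(Unloaded it would be 6.43 V; the load pulls it down.)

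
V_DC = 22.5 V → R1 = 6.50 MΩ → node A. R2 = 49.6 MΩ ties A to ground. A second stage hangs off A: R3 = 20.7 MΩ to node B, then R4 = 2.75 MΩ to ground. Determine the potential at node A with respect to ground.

V_A ≈ 16.0 V

Looking into the second stage from A: R3 + R4 = 23.45 MΩ appears in parallel with R2.
Effective lower resistance at A: R2 ‖ 23.45 = 15.92 MΩ.
So V_A = 22.5 × 0.7101 = 15.98 V.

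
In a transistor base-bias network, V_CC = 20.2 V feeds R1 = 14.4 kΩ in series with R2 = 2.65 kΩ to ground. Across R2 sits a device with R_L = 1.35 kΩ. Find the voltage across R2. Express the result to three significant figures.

V_out ≈ 1.18 V

R2 ‖ R_L = (2.65 × 1.35)/(2.65 + 1.35) = 0.8944 kΩ.
Voltage divider with the loaded lower leg: V_out = 20.2 × 0.8944/(14.4 + 0.8944) = 20.2 × 0.05848 = 1.181 V.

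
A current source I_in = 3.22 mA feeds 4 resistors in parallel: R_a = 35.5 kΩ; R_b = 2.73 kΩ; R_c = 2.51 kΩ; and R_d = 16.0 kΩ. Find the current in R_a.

I ≈ 0.106 mA

Conductances: ΣG = 1/35.5 + 1/2.73 + 1/2.51 + 1/16.0 = 0.8554 (1/kΩ).
R_a takes the fraction G_k/ΣG = 0.02817/0.8554 = 0.03293, so I = 3.22 × 0.03293 = 0.1060 mA.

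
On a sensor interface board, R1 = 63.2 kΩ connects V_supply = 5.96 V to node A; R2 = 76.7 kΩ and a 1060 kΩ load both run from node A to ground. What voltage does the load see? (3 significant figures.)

The load sits in parallel with R2, giving an effective lower resistance R2' = R2·R_L/(R2+R_L) = 71.52 kΩ.
Then V_out = V_supply · R2'/(R1 + R2') = 5.96 × 71.52/134.7 = 3.164 V.

V_out ≈ 3.16 V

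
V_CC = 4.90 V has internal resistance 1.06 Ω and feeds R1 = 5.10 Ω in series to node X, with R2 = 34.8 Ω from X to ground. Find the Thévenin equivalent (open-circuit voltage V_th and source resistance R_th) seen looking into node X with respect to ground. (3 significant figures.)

R1' = 1.06 + 5.10 = 6.160 Ω (source resistance + R1).
V_th is the unloaded tap voltage: V_CC · R2/(R1'+R2) = 4.90 × 0.8496 = 4.163 V.
With V_CC suppressed (replaced by a short), R_th = R1' ‖ R2 = (6.160 × 34.8)/(6.160 + 34.8) = 5.234 Ω.

V_th ≈ 4.16 V, R_th ≈ 5.23 Ω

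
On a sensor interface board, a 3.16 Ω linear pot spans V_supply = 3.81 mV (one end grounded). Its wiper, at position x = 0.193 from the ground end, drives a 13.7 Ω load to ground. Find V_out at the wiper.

Split the track: R_lower = x·R_p = 0.6099 Ω, R_upper = (1−x)·R_p = 2.550 Ω.
R_L loads the lower segment: effective lower R = 0.5839 Ω.
V_out = 3.81 × 0.5839/(2.550 + 0.5839) = 0.7098 mV.

V_out ≈ 0.710 mV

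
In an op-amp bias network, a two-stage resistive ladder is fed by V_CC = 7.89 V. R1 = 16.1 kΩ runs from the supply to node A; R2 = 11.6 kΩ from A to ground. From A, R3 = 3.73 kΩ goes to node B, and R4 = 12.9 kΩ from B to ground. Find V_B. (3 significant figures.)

The second stage (R3 + R4 = 16.63 kΩ) loads node A in parallel with R2.
R2 ‖ (R3+R4) = 6.833 kΩ.
First divider: V_A = V_CC · 6.833/(16.1 + 6.833) = 2.351 V.
Then the unloaded second divider: V_B = V_A × R4/(R3+R4) = 2.351 × 0.7757 = 1.824 V.

V_B ≈ 1.82 V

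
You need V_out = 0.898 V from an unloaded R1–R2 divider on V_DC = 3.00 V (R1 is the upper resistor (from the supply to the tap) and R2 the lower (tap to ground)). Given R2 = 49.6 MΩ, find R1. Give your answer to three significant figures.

R1 ≈ 116 MΩ

V_out/V_DC = R2/(R1+R2) = 0.2993.
Rearranging, R1 = R2·(1−k)/k = 49.6 × 2.341 = 116.1 MΩ.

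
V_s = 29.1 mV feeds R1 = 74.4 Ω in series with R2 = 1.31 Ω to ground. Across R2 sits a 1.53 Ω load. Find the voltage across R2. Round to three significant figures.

First combine the lower leg with the load: R2 ‖ R_L = 0.7057 Ω.
Voltage divider with the loaded lower leg: V_out = 29.1 × 0.7057/(74.4 + 0.7057) = 29.1 × 0.009397 = 0.2734 mV.

V_out ≈ 0.273 mV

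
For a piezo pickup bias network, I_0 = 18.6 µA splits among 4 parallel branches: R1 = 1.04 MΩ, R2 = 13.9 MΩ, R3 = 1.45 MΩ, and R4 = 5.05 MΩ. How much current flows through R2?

I ≈ 0.697 µA

ΣG = 1/1.04 + 1/13.9 + 1/1.45 + 1/5.05 = 1.921.
Current divider: I(R2) = I_0 · G_k/ΣG = 18.6 × (0.07194/1.921) = 18.6 × 0.03745 = 0.6965 µA.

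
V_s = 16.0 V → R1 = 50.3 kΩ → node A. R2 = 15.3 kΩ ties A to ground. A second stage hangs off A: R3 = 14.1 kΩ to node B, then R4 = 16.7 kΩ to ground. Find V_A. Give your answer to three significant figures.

V_A ≈ 2.70 V

The second stage (R3 + R4 = 30.80 kΩ) loads node A in parallel with R2.
R2 ‖ (R3+R4) = 10.22 kΩ.
V_A = 16.0 × 10.22/(50.3 + 10.22) = 2.702 V.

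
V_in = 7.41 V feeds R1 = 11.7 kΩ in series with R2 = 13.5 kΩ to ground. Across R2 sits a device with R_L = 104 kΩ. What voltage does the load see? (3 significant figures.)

R2 ‖ R_L = (13.5 × 104)/(13.5 + 104) = 11.95 kΩ.
Then V_out = V_in · R2'/(R1 + R2') = 7.41 × 11.95/23.65 = 3.744 V.

V_out ≈ 3.74 V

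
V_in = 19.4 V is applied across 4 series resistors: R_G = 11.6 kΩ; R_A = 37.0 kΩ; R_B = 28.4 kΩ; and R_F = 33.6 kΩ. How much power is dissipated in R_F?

Series current I = V_in/ΣR = 19.4/110.6 = 0.1754 mA.
V(R_F) = I·R = 5.894 V; P = V·I = 5.894 × 0.1754 = 1.034 mW.

P ≈ 1.03 mW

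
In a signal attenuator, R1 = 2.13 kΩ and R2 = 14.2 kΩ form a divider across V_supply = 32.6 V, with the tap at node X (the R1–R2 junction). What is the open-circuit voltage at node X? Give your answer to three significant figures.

Open-circuit (no load on X): V_th = V_supply · R2/(R1 + R2) = 32.6 × 14.2/(2.130 + 14.2) = 28.35 V.

V_th ≈ 28.3 V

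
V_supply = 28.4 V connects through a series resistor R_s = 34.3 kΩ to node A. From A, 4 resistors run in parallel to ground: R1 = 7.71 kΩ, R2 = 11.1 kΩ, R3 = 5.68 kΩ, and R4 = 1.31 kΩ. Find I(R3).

I ≈ 0.123 mA

Combine the parallel branches: R_p = (1/7.71 + 1/11.1 + 1/5.68 + 1/1.31)⁻¹ = 0.8627 kΩ.
V_A by voltage divider: V_A = 28.4 × 0.8627/(34.3 + 0.8627) = 0.6967 V.
I(R3) = V_A / R3 = 0.6967/5.68 = 0.1227 mA.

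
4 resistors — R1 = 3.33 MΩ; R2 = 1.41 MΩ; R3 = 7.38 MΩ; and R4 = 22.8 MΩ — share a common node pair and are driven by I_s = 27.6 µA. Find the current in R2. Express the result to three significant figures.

Conductances: ΣG = 1/3.33 + 1/1.41 + 1/7.38 + 1/22.8 = 1.189 (1/MΩ).
Current divider: I(R2) = I_s · G_k/ΣG = 27.6 × (0.7092/1.189) = 27.6 × 0.5965 = 16.46 µA.

I ≈ 16.5 µA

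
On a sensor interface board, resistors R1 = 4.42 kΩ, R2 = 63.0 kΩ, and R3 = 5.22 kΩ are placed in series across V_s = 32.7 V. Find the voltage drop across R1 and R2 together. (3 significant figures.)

V ≈ 30.4 V

Series total: ΣR = 4.42 + 63.0 + 5.22 = 72.64 kΩ.
R_{R1..R2} = 4.42 + 63.0 = 67.42 kΩ.
Voltage divider: V = V_s · (67.42 / 72.64) = 32.7 × 0.9281 = 30.35 V.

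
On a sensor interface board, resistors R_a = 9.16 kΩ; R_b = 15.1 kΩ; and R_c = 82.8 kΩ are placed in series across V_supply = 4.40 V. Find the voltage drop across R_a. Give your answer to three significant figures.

ΣR = 9.16 + 15.1 + 82.8 = 107.1 kΩ.
Voltage divider: V = V_supply · (9.160 / 107.1) = 4.40 × 0.08556 = 0.3765 V.

V ≈ 0.376 V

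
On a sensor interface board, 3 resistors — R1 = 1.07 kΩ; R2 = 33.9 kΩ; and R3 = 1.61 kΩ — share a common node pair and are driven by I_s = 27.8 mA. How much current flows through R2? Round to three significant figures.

Conductances: ΣG = 1/1.07 + 1/33.9 + 1/1.61 = 1.585 (1/kΩ).
By the current-divider rule, I = I_s · G_k/ΣG = 27.8 × 0.01861 = 0.5173 mA.

I ≈ 0.517 mA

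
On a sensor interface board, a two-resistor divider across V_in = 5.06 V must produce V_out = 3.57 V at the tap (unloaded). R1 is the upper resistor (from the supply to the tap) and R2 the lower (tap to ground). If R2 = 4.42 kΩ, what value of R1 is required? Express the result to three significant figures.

Required fraction k = V_out/V_in = 0.7055.
Rearranging, R1 = R2·(1−k)/k = 4.42 × 0.4174 = 1.845 kΩ.

R1 ≈ 1.84 kΩ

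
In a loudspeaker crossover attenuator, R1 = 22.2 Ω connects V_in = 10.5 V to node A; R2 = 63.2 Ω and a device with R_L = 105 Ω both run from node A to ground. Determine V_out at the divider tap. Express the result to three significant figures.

V_out ≈ 6.72 V

First combine the lower leg with the load: R2 ‖ R_L = 39.45 Ω.
Now apply the divider: V_out = 10.5 × 0.6399 = 6.719 V.
(Unloaded it would be 7.77 V; the load pulls it down.)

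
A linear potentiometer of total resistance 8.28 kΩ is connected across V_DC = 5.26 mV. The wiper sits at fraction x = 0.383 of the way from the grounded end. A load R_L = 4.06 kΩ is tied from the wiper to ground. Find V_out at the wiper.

V_out ≈ 1.36 mV

Split the track: R_lower = x·R_p = 3.171 kΩ, R_upper = (1−x)·R_p = 5.109 kΩ.
Lower segment in parallel with the load: 3.171 ‖ 4.06 = 1.781 kΩ.
V_out = 5.26 × 1.781/(5.109 + 1.781) = 1.359 mV.
(Unloaded: V_out = x·V_DC = 2.01 mV.)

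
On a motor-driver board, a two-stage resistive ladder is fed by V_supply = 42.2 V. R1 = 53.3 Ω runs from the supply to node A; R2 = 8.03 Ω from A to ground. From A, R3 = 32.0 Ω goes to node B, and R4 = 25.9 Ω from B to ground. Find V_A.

Looking into the second stage from A: R3 + R4 = 57.90 Ω appears in parallel with R2.
Effective lower resistance at A: R2 ‖ 57.90 = 7.052 Ω.
So V_A = 42.2 × 0.1168 = 4.931 V.

V_A ≈ 4.93 V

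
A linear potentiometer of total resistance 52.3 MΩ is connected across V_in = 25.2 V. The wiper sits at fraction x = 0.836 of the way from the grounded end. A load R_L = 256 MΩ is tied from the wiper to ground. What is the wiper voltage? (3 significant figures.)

V_out ≈ 20.5 V

The pot divides into 8.577 MΩ above the wiper and 43.72 MΩ below.
(x·R_p) ‖ R_L = 37.34 MΩ.
V_out = 25.2 × 37.34/(8.577 + 37.34) = 20.49 V.
(Unloaded: V_out = x·V_in = 21.1 V.)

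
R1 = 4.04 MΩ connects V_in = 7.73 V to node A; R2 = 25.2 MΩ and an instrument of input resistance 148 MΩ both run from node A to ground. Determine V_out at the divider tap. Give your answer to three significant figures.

The load sits in parallel with R2, giving an effective lower resistance R2' = R2·R_L/(R2+R_L) = 21.53 MΩ.
Then V_out = V_in · R2'/(R1 + R2') = 7.73 × 21.53/25.57 = 6.509 V.

V_out ≈ 6.51 V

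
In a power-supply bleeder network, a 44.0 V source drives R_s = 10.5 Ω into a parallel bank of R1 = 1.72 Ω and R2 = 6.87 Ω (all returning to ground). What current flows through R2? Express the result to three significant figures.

Equivalent of the parallel group: R_p = 1.376 Ω.
V_A by voltage divider: V_A = 44.0 × 1.376/(10.5 + 1.376) = 5.097 V.
I(R2) = V_A / R2 = 5.097/6.87 = 0.7419 A.

I ≈ 0.742 A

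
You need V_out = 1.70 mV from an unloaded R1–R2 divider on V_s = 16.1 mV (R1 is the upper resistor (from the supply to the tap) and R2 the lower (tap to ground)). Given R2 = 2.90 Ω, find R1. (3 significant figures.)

R1 ≈ 24.6 Ω

The divider ratio is R2/(R1+R2) = 1.70/16.1 = 0.1056.
R1 = R2·(1/k − 1) = 2.90 × 8.471 = 24.56 Ω.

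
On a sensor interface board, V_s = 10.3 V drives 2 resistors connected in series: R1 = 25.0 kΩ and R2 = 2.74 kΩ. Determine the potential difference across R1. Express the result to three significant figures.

Total series resistance ΣR = 25.0 + 2.74 = 27.74 kΩ.
Voltage divider: V = V_s · (25.00 / 27.74) = 10.3 × 0.9012 = 9.283 V.

V ≈ 9.28 V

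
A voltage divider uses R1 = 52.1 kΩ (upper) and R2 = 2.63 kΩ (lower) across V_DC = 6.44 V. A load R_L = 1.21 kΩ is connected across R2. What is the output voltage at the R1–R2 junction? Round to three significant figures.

R2 ‖ R_L = (2.63 × 1.21)/(2.63 + 1.21) = 0.8287 kΩ.
Now apply the divider: V_out = 6.44 × 0.01566 = 0.1008 V.

V_out ≈ 0.101 V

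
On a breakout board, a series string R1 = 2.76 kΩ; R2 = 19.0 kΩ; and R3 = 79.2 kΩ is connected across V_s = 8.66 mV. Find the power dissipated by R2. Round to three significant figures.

P ≈ 0.140 nW

ΣR = 101.0 kΩ → I = 8.66/101.0 = 0.08578 µA.
V(R2) = I·R = 1.630 mV; P = V·I = 1.630 × 0.08578 = 0.1398 nW.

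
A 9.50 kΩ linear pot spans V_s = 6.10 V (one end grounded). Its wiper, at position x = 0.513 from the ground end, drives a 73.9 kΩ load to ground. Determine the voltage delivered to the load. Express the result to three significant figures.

V_out ≈ 3.03 V

Split the track: R_lower = x·R_p = 4.873 kΩ, R_upper = (1−x)·R_p = 4.627 kΩ.
R_L loads the lower segment: effective lower R = 4.572 kΩ.
Then V_out = V_s · 4.572/(4.627 + 4.572) = 3.032 V.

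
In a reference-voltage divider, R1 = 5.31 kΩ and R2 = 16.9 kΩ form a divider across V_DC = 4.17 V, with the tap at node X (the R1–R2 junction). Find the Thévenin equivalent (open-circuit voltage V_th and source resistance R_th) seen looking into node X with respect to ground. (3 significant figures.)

Open-circuit (no load on X): V_th = V_DC · R2/(R1 + R2) = 4.17 × 16.9/(5.310 + 16.9) = 3.173 V.
With V_DC suppressed (replaced by a short), R_th = R1 ‖ R2 = (5.310 × 16.9)/(5.310 + 16.9) = 4.040 kΩ.

V_th ≈ 3.17 V, R_th ≈ 4.04 kΩ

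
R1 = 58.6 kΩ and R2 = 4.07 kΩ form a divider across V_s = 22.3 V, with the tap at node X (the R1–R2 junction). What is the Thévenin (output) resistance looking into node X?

R_th ≈ 3.81 kΩ

Looking into X with the source shorted: R_th = R1·R2/(R1+R2) = 58.60 × 4.07/62.67 = 3.806 kΩ.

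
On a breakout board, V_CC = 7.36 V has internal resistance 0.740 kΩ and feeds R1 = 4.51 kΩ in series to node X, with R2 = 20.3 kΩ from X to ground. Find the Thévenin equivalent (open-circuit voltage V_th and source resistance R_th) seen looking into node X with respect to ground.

V_th ≈ 5.85 V, R_th ≈ 4.17 kΩ

R1' = 0.740 + 4.51 = 5.250 kΩ (source resistance + R1).
Open-circuit (no load on X): V_th = V_CC · R2/(R1' + R2) = 7.36 × 20.3/(5.250 + 20.3) = 5.848 V.
Looking into X with the source shorted: R_th = R1'·R2/(R1'+R2) = 5.250 × 20.3/25.55 = 4.171 kΩ.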